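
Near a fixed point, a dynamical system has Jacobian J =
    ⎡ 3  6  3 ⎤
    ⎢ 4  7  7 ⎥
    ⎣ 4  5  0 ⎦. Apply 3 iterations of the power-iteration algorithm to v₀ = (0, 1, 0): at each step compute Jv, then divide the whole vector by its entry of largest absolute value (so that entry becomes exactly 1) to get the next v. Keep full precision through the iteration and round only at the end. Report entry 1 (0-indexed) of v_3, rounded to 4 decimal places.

Jv0 = (6.00000, 7.00000, 5.00000); divide by 7.00000 → v1 = (0.85714, 1.00000, 0.71429)
Jv1 = (10.71429, 15.42857, 8.42857); divide by 15.42857 → v2 = (0.69444, 1.00000, 0.54630)
Jv2 = (9.72222, 13.60185, 7.77778); divide by 13.60185 → v3 = (0.71477, 1.00000, 0.57182)
Requested entry of v3: 1469/1469 = 1.0000

1.0000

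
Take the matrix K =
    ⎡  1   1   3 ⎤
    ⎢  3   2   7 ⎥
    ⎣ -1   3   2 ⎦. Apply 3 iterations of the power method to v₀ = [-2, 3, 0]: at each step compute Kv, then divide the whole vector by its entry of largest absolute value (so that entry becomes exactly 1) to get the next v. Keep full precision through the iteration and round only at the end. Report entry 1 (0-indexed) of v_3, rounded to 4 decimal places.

Kv0 = (1.00000, 0.00000, 11.00000); divide by 11.00000 → v1 = (0.09091, 0.00000, 1.00000)
Kv1 = (3.09091, 7.27273, 1.90909); divide by 7.27273 → v2 = (0.42500, 1.00000, 0.26250)
Kv2 = (2.21250, 5.11250, 3.10000); divide by 5.11250 → v3 = (0.43276, 1.00000, 0.60636)
Requested entry of v3: 409/409 = 1.0000

1.0000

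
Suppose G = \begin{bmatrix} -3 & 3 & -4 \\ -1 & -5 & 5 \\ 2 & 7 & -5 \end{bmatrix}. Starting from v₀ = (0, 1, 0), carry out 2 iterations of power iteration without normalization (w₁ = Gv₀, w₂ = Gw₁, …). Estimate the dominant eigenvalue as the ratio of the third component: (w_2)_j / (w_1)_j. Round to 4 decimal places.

w1 = Gv₀ = ((-3)·0 + 3·1 + (-4)·0; (-1)·0 + (-5)·1 + 5·0; 2·0 + 7·1 + (-5)·0) = (3, -5, 7)
w2 = Gw1 = ((-3)·3 + 3·(-5) + (-4)·7; (-1)·3 + (-5)·(-5) + 5·7; 2·3 + 7·(-5) + (-5)·7) = (-52, 57, -64)
Ratio at component: -64 / 7 = -9.1429

λ ≈ -9.1429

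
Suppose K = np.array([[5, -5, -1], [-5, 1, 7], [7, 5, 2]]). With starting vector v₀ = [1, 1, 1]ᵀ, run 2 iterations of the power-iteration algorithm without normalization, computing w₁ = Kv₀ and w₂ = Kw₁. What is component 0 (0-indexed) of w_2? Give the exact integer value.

w1 = Kv₀ = (-1, 3, 14)
w2 = Kw1 = (-34, 106, 36)
The requested component of w2 is -34.

-34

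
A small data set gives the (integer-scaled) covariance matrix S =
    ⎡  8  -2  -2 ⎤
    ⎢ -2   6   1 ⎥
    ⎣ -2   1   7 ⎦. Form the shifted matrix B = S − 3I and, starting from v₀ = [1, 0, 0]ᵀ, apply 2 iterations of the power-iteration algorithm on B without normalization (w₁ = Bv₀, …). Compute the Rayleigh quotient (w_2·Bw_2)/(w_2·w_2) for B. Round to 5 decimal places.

B = S − 3I has rows (5, -2, -2); (-2, 3, 1); (-2, 1, 4)
w1 = Bv₀ = (5, -2, -2)
w2 = Bw1 = (33, -18, -20)
Bw2 = (241, -140, -164)
w2·Bw2 = 13753; w2·w2 = 1813; μ ≈ 13753/1813 = 7.58577

7.58577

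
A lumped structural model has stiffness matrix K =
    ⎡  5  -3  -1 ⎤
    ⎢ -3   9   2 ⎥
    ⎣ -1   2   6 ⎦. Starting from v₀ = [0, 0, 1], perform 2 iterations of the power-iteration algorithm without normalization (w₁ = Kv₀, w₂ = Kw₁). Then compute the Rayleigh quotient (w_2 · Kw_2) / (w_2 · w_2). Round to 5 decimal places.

10.29879

w1 = Kv₀ = (-1, 2, 6)
w2 = Kw1 = (-17, 33, 41)
Kw2 = (-225, 430, 329)
w2·Kw2 = (-17)·(-225) + 33·430 + 41·329 = 31504; w2·w2 = (-17)·(-17) + 33·33 + 41·41 = 3059
λ ≈ 31504/3059 = 10.29879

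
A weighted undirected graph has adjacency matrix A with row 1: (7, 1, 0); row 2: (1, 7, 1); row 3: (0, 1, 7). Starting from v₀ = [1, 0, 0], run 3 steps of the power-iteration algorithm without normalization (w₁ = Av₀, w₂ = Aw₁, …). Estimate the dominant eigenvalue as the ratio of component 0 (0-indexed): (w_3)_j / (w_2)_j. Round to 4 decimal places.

7.2800

w1 = Av₀ = (7, 1, 0)
w2 = Aw1 = (50, 14, 1)
w3 = Aw2 = (364, 149, 21)
Ratio at component: 364 / 50 = 7.2800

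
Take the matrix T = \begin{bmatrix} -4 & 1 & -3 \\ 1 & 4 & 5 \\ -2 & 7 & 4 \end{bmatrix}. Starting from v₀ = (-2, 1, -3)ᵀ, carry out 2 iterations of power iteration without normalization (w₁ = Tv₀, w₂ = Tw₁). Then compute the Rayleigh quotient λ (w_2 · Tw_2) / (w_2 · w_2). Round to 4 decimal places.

2.4335

w1 = Tv₀ = (18, -13, -1)
w2 = Tw1 = (-82, -39, -131)
Tw2 = (682, -893, -633)
w2·Tw2 = (-82)·682 + (-39)·(-893) + (-131)·(-633) = 61826; w2·w2 = (-82)·(-82) + (-39)·(-39) + (-131)·(-131) = 25406
λ ≈ 61826/25406 = 2.4335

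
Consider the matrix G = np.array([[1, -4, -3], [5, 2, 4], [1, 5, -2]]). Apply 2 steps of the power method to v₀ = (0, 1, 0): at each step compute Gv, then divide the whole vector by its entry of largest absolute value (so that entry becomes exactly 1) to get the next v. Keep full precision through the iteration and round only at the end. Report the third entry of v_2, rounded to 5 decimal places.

Gv0 = (-4.000000, 2.000000, 5.000000); divide by 5.000000 → v1 = (-0.800000, 0.400000, 1.000000)
Gv1 = (-5.400000, 0.800000, -0.800000); divide by -5.400000 → v2 = (1.000000, -0.148148, 0.148148)
Requested entry of v2: -4/-27 = 0.14815

0.14815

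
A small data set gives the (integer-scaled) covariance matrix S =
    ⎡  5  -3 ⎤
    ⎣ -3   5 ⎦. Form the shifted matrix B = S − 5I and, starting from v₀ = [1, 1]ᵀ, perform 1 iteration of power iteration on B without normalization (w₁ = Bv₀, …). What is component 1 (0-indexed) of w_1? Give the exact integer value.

B = S − 5I has rows (0, -3); (-3, 0)
w1 = Bv₀ = (-3, -3)
Requested component of w1: -3

-3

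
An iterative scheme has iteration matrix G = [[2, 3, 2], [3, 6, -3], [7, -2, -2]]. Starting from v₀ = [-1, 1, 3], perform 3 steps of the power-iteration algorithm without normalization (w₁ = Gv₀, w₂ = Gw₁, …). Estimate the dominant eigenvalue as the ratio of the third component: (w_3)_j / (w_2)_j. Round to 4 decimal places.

λ ≈ -5.2747

w1 = Gv₀ = (2·(-1) + 3·1 + 2·3; 3·(-1) + 6·1 + (-3)·3; 7·(-1) + (-2)·1 + (-2)·3) = (7, -6, -15)
w2 = Gw1 = (2·7 + 3·(-6) + 2·(-15); 3·7 + 6·(-6) + (-3)·(-15); 7·7 + (-2)·(-6) + (-2)·(-15)) = (-34, 30, 91)
w3 = Gw2 = (204, -195, -480)
Ratio at component: -480 / 91 = -5.2747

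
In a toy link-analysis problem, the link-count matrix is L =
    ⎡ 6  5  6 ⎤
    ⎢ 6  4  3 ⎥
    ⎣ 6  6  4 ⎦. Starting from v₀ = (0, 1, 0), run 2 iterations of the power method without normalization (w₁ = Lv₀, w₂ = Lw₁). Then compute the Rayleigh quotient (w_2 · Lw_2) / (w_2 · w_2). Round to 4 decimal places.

15.4224

w1 = Lv₀ = (5, 4, 6)
w2 = Lw1 = (86, 64, 78)
Lw2 = (1304, 1006, 1212)
w2·Lw2 = 86·1304 + 64·1006 + 78·1212 = 271064; w2·w2 = 86·86 + 64·64 + 78·78 = 17576
λ ≈ 271064/17576 = 15.4224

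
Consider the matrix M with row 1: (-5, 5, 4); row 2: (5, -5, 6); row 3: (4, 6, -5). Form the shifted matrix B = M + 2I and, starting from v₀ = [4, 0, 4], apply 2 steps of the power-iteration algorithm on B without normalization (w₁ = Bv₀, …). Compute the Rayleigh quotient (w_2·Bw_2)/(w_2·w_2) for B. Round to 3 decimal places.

-2.999

B = M + 2I has rows (-3, 5, 4); (5, -3, 6); (4, 6, -3)
w1 = Bv₀ = (4, 44, 4)
w2 = Bw1 = (224, -88, 268)
Bw2 = (-40, 2992, -436)
w2·Bw2 = -389104; w2·w2 = 129744; μ ≈ -389104/129744 = -2.999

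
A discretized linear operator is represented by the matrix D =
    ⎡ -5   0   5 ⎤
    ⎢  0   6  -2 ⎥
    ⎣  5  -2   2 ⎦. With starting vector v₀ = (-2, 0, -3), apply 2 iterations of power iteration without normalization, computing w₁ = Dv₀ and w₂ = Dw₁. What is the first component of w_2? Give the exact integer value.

w1 = Dv₀ = ((-5)·(-2) + 0·0 + 5·(-3); 0·(-2) + 6·0 + (-2)·(-3); 5·(-2) + (-2)·0 + 2·(-3)) = (-5, 6, -16)
w2 = Dw1 = ((-5)·(-5) + 0·6 + 5·(-16); 0·(-5) + 6·6 + (-2)·(-16); 5·(-5) + (-2)·6 + 2·(-16)) = (-55, 68, -69)
The requested component of w2 is -55.

-55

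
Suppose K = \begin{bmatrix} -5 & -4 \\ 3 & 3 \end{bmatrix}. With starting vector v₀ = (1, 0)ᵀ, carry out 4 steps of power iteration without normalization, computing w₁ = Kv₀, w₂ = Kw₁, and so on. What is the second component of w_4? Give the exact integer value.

-60

w1 = Kv₀ = ((-5)·1 + (-4)·0; 3·1 + 3·0) = (-5, 3)
w2 = Kw1 = ((-5)·(-5) + (-4)·3; 3·(-5) + 3·3) = (13, -6)
w3 = Kw2 = (-41, 21)
w4 = Kw3 = (121, -60)
The requested component of w4 is -60.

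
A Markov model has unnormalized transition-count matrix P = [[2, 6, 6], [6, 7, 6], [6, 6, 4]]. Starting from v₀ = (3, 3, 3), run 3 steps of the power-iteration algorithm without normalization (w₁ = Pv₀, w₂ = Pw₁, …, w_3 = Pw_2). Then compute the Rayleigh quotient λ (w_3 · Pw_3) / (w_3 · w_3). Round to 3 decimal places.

16.573

w1 = Pv₀ = (2·3 + 6·3 + 6·3; 6·3 + 7·3 + 6·3; 6·3 + 6·3 + 4·3) = (42, 57, 48)
w2 = Pw1 = (2·42 + 6·57 + 6·48; 6·42 + 7·57 + 6·48; 6·42 + 6·57 + 4·48) = (714, 939, 786)
w3 = Pw2 = (11778, 15573, 13062)
Pw3 = (195366, 258051, 216354)
w3·Pw3 = 11778·195366 + 15573·258051 + 13062·216354 = 9145664919; w3·w3 = 11778·11778 + 15573·15573 + 13062·13062 = 551855457
λ ≈ 9145664919/551855457 = 16.573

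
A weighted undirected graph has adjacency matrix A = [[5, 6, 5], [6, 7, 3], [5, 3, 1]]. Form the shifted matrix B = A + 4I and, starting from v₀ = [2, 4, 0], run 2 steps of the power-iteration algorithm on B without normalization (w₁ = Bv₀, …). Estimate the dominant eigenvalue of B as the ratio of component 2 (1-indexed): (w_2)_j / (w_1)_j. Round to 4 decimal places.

μ ≈ 16.6786

B = A + 4I has rows (9, 6, 5); (6, 11, 3); (5, 3, 5)
w1 = Bv₀ = (42, 56, 22)
w2 = Bw1 = (824, 934, 488)
Ratio: 934/56 = 16.6786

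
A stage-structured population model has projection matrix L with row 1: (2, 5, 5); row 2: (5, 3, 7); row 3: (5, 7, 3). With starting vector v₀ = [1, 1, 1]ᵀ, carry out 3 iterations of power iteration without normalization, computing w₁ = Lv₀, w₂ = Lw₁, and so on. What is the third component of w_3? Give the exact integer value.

2970

w1 = Lv₀ = (2·1 + 5·1 + 5·1; 5·1 + 3·1 + 7·1; 5·1 + 7·1 + 3·1) = (12, 15, 15)
w2 = Lw1 = (2·12 + 5·15 + 5·15; 5·12 + 3·15 + 7·15; 5·12 + 7·15 + 3·15) = (174, 210, 210)
w3 = Lw2 = (2448, 2970, 2970)
The requested component of w3 is 2970.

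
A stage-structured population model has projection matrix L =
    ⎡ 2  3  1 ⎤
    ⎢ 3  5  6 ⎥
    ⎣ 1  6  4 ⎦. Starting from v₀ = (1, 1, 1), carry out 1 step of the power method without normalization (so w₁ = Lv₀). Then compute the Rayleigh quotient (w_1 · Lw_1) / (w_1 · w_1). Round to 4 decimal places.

w1 = Lv₀ = (6, 14, 11)
Lw1 = (65, 154, 134)
w1·Lw1 = 6·65 + 14·154 + 11·134 = 4020; w1·w1 = 6·6 + 14·14 + 11·11 = 353
λ ≈ 4020/353 = 11.3881

λ ≈ 11.3881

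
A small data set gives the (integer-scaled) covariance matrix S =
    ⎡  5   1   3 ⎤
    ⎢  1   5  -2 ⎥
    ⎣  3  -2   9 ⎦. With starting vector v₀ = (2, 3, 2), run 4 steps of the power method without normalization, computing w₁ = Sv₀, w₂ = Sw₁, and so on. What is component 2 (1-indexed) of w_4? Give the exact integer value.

w1 = Sv₀ = (5·2 + 1·3 + 3·2; 1·2 + 5·3 + (-2)·2; 3·2 + (-2)·3 + 9·2) = (19, 13, 18)
w2 = Sw1 = (5·19 + 1·13 + 3·18; 1·19 + 5·13 + (-2)·18; 3·19 + (-2)·13 + 9·18) = (162, 48, 193)
w3 = Sw2 = (1437, 16, 2127)
w4 = Sw3 = (13582, -2737, 23422)
The requested component of w4 is -2737.

-2737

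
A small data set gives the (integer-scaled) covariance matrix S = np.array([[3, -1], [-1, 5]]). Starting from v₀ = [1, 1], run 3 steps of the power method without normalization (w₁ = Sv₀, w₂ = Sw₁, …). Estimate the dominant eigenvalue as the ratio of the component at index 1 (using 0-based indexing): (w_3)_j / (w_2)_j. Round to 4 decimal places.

λ ≈ 4.8889

w1 = Sv₀ = (2, 4)
w2 = Sw1 = (2, 18)
w3 = Sw2 = (-12, 88)
Ratio at component: 88 / 18 = 4.8889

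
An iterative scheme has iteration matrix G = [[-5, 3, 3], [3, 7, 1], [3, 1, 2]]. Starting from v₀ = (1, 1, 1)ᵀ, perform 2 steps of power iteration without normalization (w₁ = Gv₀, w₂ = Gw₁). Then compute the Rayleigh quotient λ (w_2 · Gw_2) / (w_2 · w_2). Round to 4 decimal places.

w1 = Gv₀ = ((-5)·1 + 3·1 + 3·1; 3·1 + 7·1 + 1·1; 3·1 + 1·1 + 2·1) = (1, 11, 6)
w2 = Gw1 = ((-5)·1 + 3·11 + 3·6; 3·1 + 7·11 + 1·6; 3·1 + 1·11 + 2·6) = (46, 86, 26)
Gw2 = (106, 766, 276)
w2·Gw2 = 46·106 + 86·766 + 26·276 = 77928; w2·w2 = 46·46 + 86·86 + 26·26 = 10188
λ ≈ 77928/10188 = 7.6490

7.6490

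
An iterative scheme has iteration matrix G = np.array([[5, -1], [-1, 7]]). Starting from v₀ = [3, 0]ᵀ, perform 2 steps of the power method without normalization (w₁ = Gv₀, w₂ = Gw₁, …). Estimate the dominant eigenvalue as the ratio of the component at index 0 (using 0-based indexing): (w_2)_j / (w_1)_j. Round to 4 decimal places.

5.2000

w1 = Gv₀ = (5·3 + (-1)·0; (-1)·3 + 7·0) = (15, -3)
w2 = Gw1 = (5·15 + (-1)·(-3); (-1)·15 + 7·(-3)) = (78, -36)
Ratio at component: 78 / 15 = 5.2000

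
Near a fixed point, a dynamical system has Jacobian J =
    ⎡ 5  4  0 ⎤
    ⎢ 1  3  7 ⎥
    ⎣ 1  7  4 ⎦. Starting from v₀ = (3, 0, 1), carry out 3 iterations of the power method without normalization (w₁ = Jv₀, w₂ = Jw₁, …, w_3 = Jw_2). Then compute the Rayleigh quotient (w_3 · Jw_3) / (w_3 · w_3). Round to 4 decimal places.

w1 = Jv₀ = (15, 10, 7)
w2 = Jw1 = (115, 94, 113)
w3 = Jw2 = (951, 1188, 1225)
Jw3 = (9507, 13090, 14167)
w3·Jw3 = 951·9507 + 1188·13090 + 1225·14167 = 41946652; w3·w3 = 951·951 + 1188·1188 + 1225·1225 = 3816370
λ ≈ 41946652/3816370 = 10.9912

λ ≈ 10.9912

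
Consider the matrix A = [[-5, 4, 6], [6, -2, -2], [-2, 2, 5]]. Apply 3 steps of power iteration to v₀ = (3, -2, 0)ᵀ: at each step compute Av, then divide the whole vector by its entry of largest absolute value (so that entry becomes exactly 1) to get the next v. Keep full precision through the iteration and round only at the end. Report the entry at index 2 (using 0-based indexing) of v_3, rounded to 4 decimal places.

0.3651

Av0 = (-23.00000, 22.00000, -10.00000); divide by -23.00000 → v1 = (1.00000, -0.95652, 0.43478)
Av1 = (-6.21739, 7.04348, -1.73913); divide by 7.04348 → v2 = (-0.88272, 1.00000, -0.24691)
Av2 = (6.93210, -6.80247, 2.53086); divide by 6.93210 → v3 = (1.00000, -0.98130, 0.36509)
Requested entry of v3: -410/-1123 = 0.3651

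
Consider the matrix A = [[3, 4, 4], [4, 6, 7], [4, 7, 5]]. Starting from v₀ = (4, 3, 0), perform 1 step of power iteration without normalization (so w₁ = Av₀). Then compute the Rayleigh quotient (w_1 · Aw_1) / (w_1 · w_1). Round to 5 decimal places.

λ ≈ 15.07675

w1 = Av₀ = (3·4 + 4·3 + 4·0; 4·4 + 6·3 + 7·0; 4·4 + 7·3 + 5·0) = (24, 34, 37)
Aw1 = (356, 559, 519)
w1·Aw1 = 24·356 + 34·559 + 37·519 = 46753; w1·w1 = 24·24 + 34·34 + 37·37 = 3101
λ ≈ 46753/3101 = 15.07675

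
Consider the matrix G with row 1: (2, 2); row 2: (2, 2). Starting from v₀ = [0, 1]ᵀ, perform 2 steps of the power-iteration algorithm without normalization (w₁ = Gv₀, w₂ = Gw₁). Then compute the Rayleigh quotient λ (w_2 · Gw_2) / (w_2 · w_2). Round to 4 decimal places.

w1 = Gv₀ = (2·0 + 2·1; 2·0 + 2·1) = (2, 2)
w2 = Gw1 = (2·2 + 2·2; 2·2 + 2·2) = (8, 8)
Gw2 = (32, 32)
w2·Gw2 = 8·32 + 8·32 = 512; w2·w2 = 8·8 + 8·8 = 128
λ ≈ 512/128 = 4.0000

4.0000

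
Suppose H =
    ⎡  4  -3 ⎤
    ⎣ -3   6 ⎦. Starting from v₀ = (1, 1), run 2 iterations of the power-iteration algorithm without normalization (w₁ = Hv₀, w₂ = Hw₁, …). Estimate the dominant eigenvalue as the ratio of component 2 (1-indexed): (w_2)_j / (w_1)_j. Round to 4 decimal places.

5.0000

w1 = Hv₀ = (1, 3)
w2 = Hw1 = (-5, 15)
Ratio at component: 15 / 3 = 5.0000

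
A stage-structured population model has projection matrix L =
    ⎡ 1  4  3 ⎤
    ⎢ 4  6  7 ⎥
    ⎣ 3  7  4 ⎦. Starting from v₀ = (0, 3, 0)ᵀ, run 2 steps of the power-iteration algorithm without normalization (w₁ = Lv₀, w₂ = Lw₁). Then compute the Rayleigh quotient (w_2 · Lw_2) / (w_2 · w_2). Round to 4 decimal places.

w1 = Lv₀ = (1·0 + 4·3 + 3·0; 4·0 + 6·3 + 7·0; 3·0 + 7·3 + 4·0) = (12, 18, 21)
w2 = Lw1 = (1·12 + 4·18 + 3·21; 4·12 + 6·18 + 7·21; 3·12 + 7·18 + 4·21) = (147, 303, 246)
Lw2 = (2097, 4128, 3546)
w2·Lw2 = 147·2097 + 303·4128 + 246·3546 = 2431359; w2·w2 = 147·147 + 303·303 + 246·246 = 173934
λ ≈ 2431359/173934 = 13.9786

13.9786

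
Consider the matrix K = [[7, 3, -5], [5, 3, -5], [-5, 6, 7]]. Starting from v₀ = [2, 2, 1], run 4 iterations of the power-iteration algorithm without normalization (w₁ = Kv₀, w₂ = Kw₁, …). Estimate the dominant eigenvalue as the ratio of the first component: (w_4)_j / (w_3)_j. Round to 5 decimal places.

6.46842

w1 = Kv₀ = (7·2 + 3·2 + (-5)·1; 5·2 + 3·2 + (-5)·1; (-5)·2 + 6·2 + 7·1) = (15, 11, 9)
w2 = Kw1 = (7·15 + 3·11 + (-5)·9; 5·15 + 3·11 + (-5)·9; (-5)·15 + 6·11 + 7·9) = (93, 63, 54)
w3 = Kw2 = (570, 384, 291)
w4 = Kw3 = (3687, 2547, 1491)
Ratio at component: 3687 / 570 = 6.46842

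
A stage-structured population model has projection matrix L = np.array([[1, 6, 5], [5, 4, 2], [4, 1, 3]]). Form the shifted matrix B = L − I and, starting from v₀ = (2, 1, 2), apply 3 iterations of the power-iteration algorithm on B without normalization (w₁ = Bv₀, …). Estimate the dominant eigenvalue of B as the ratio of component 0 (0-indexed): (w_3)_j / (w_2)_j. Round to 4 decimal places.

μ ≈ 8.8443

B = L − I has rows (0, 6, 5); (5, 3, 2); (4, 1, 2)
w1 = Bv₀ = (16, 17, 13)
w2 = Bw1 = (167, 157, 107)
w3 = Bw2 = (1477, 1520, 1039)
Ratio: 1477/167 = 8.8443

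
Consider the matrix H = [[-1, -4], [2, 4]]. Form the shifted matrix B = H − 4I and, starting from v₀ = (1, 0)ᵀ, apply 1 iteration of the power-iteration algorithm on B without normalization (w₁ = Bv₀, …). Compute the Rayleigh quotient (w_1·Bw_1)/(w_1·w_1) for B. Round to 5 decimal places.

B = H − 4I has rows (-5, -4); (2, 0)
w1 = Bv₀ = (-5, 2)
Bw1 = (17, -10)
w1·Bw1 = -105; w1·w1 = 29; μ ≈ -105/29 = -3.62069

μ ≈ -3.62069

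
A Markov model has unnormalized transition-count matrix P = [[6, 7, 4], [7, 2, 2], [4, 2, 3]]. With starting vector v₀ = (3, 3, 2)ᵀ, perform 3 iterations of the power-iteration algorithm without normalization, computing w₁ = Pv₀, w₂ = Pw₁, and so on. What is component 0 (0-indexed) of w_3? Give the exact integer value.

w1 = Pv₀ = (6·3 + 7·3 + 4·2; 7·3 + 2·3 + 2·2; 4·3 + 2·3 + 3·2) = (47, 31, 24)
w2 = Pw1 = (6·47 + 7·31 + 4·24; 7·47 + 2·31 + 2·24; 4·47 + 2·31 + 3·24) = (595, 439, 322)
w3 = Pw2 = (7931, 5687, 4224)
The requested component of w3 is 7931.

7931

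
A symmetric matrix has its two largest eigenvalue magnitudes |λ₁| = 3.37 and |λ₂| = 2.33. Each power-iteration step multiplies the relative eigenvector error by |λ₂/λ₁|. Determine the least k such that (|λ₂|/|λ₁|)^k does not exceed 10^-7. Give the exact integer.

|λ₂/λ₁| = 2.33/3.37 = 0.69139
Need k ≥ ln(10^-7) / ln(0.69139) = -16.1181 / -0.3690 ≈ 43.675
Smallest integer k satisfying the bound: 44

44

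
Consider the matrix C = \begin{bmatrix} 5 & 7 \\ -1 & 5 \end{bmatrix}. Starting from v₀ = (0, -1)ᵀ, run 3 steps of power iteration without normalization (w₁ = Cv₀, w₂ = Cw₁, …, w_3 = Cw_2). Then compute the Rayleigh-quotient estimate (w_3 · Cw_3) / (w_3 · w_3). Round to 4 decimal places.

w1 = Cv₀ = (-7, -5)
w2 = Cw1 = (-70, -18)
w3 = Cw2 = (-476, -20)
Cw3 = (-2520, 376)
w3·Cw3 = (-476)·(-2520) + (-20)·376 = 1192000; w3·w3 = (-476)·(-476) + (-20)·(-20) = 226976
λ ≈ 1192000/226976 = 5.2517

λ ≈ 5.2517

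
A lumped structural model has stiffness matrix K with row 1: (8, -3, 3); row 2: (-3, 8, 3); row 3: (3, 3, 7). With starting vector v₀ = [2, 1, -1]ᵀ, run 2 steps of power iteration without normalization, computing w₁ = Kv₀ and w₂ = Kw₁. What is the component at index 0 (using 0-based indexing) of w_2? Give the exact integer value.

w1 = Kv₀ = (8·2 + (-3)·1 + 3·(-1); (-3)·2 + 8·1 + 3·(-1); 3·2 + 3·1 + 7·(-1)) = (10, -1, 2)
w2 = Kw1 = (8·10 + (-3)·(-1) + 3·2; (-3)·10 + 8·(-1) + 3·2; 3·10 + 3·(-1) + 7·2) = (89, -32, 41)
The requested component of w2 is 89.

89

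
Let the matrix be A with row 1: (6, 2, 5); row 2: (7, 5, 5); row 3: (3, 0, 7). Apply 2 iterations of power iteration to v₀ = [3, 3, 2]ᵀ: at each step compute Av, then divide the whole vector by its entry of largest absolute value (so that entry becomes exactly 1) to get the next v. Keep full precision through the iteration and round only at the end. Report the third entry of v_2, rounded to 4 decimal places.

0.4511

Av0 = (34.00000, 46.00000, 23.00000); divide by 46.00000 → v1 = (0.73913, 1.00000, 0.50000)
Av1 = (8.93478, 12.67391, 5.71739); divide by 12.67391 → v2 = (0.70497, 1.00000, 0.45111)
Requested entry of v2: 263/583 = 0.4511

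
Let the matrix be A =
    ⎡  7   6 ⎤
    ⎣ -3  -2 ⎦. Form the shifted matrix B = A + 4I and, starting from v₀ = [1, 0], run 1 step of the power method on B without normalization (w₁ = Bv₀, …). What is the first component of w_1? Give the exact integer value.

11

B = A + 4I has rows (11, 6); (-3, 2)
w1 = Bv₀ = (11·1 + 6·0; (-3)·1 + 2·0) = (11, -3)
Requested component of w1: 11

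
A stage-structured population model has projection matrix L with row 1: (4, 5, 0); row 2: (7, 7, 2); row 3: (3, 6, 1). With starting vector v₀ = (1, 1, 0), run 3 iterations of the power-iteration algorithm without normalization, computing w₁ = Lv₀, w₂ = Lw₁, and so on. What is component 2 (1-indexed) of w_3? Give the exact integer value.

w1 = Lv₀ = (4·1 + 5·1 + 0·0; 7·1 + 7·1 + 2·0; 3·1 + 6·1 + 1·0) = (9, 14, 9)
w2 = Lw1 = (4·9 + 5·14 + 0·9; 7·9 + 7·14 + 2·9; 3·9 + 6·14 + 1·9) = (106, 179, 120)
w3 = Lw2 = (1319, 2235, 1512)
The requested component of w3 is 2235.

2235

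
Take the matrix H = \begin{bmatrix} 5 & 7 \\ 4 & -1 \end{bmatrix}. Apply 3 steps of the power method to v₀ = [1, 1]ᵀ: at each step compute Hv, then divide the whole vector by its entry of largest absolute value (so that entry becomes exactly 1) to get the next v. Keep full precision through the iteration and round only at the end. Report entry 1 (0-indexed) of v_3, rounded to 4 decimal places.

Hv0 = (12.00000, 3.00000); divide by 12.00000 → v1 = (1.00000, 0.25000)
Hv1 = (6.75000, 3.75000); divide by 6.75000 → v2 = (1.00000, 0.55556)
Hv2 = (8.88889, 3.44444); divide by 8.88889 → v3 = (1.00000, 0.38750)
Requested entry of v3: 279/720 = 0.3875

0.3875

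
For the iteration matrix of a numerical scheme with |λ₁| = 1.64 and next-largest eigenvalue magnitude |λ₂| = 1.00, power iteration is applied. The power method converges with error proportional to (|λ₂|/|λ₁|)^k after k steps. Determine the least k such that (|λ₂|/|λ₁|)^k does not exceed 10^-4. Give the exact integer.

19

|λ₂/λ₁| = 1.00/1.64 = 0.60976
Need k ≥ ln(10^-4) / ln(0.60976) = -9.2103 / -0.4947 ≈ 18.618
Smallest integer k satisfying the bound: 19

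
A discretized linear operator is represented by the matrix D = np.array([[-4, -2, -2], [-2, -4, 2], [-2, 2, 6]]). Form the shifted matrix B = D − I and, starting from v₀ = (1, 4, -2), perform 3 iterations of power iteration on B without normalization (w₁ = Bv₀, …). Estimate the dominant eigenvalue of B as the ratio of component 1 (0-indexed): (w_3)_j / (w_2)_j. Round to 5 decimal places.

μ ≈ -7.27143

B = D − I has rows (-5, -2, -2); (-2, -5, 2); (-2, 2, 5)
w1 = Bv₀ = ((-5)·1 + (-2)·4 + (-2)·(-2); (-2)·1 + (-5)·4 + 2·(-2); (-2)·1 + 2·4 + 5·(-2)) = (-9, -26, -4)
w2 = Bw1 = ((-5)·(-9) + (-2)·(-26) + (-2)·(-4); (-2)·(-9) + (-5)·(-26) + 2·(-4); (-2)·(-9) + 2·(-26) + 5·(-4)) = (105, 140, -54)
w3 = Bw2 = (-697, -1018, -200)
Ratio: -1018/140 = -7.27143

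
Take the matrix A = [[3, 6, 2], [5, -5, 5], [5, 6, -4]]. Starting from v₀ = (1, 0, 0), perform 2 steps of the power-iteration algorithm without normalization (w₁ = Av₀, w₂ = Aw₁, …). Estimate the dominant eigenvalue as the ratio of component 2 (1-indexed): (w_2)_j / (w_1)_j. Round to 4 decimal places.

w1 = Av₀ = (3·1 + 6·0 + 2·0; 5·1 + (-5)·0 + 5·0; 5·1 + 6·0 + (-4)·0) = (3, 5, 5)
w2 = Aw1 = (3·3 + 6·5 + 2·5; 5·3 + (-5)·5 + 5·5; 5·3 + 6·5 + (-4)·5) = (49, 15, 25)
Ratio at component: 15 / 5 = 3.0000

λ ≈ 3.0000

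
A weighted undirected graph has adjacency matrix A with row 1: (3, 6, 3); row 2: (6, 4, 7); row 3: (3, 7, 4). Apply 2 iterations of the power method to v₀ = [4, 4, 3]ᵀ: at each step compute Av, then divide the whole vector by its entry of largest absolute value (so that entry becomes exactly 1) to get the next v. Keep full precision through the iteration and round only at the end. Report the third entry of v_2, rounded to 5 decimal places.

Av0 = (45.000000, 61.000000, 52.000000); divide by 61.000000 → v1 = (0.737705, 1.000000, 0.852459)
Av1 = (10.770492, 14.393443, 12.622951); divide by 14.393443 → v2 = (0.748292, 1.000000, 0.876993)
Requested entry of v2: 770/878 = 0.87699

0.87699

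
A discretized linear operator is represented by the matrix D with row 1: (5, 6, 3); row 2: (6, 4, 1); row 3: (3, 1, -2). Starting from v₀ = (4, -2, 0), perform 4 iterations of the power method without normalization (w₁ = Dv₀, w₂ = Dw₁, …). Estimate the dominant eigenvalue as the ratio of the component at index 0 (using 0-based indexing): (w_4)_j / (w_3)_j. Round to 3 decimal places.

w1 = Dv₀ = (8, 16, 10)
w2 = Dw1 = (166, 122, 20)
w3 = Dw2 = (1622, 1504, 580)
w4 = Dw3 = (18874, 16328, 5210)
Ratio at component: 18874 / 1622 = 11.636

11.636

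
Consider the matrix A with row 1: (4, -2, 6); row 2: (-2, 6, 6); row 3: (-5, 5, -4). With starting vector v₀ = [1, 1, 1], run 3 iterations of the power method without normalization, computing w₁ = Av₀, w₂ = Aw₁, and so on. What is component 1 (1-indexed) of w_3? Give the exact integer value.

w1 = Av₀ = (8, 10, -4)
w2 = Aw1 = (-12, 20, 26)
w3 = Aw2 = (68, 300, 56)
The requested component of w3 is 68.

68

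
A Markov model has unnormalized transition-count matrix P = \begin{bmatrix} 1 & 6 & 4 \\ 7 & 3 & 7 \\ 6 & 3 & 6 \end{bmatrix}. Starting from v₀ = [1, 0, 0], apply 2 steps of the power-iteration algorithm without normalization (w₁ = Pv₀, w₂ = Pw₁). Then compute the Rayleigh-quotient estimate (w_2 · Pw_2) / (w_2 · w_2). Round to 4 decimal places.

14.2449

w1 = Pv₀ = (1, 7, 6)
w2 = Pw1 = (67, 70, 63)
Pw2 = (739, 1120, 990)
w2·Pw2 = 67·739 + 70·1120 + 63·990 = 190283; w2·w2 = 67·67 + 70·70 + 63·63 = 13358
λ ≈ 190283/13358 = 14.2449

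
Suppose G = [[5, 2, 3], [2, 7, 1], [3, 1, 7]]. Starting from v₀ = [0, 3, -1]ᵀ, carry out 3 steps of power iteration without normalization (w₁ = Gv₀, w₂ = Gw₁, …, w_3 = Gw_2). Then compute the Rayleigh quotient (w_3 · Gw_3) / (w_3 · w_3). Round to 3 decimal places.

λ ≈ 9.073

w1 = Gv₀ = (3, 20, -4)
w2 = Gw1 = (43, 142, 1)
w3 = Gw2 = (502, 1081, 278)
Gw3 = (5506, 8849, 4533)
w3·Gw3 = 502·5506 + 1081·8849 + 278·4533 = 13589955; w3·w3 = 502·502 + 1081·1081 + 278·278 = 1497849
λ ≈ 13589955/1497849 = 9.073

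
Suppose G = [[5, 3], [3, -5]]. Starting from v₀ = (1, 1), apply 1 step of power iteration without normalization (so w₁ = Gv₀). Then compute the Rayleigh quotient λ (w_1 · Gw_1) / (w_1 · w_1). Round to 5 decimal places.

w1 = Gv₀ = (8, -2)
Gw1 = (34, 34)
w1·Gw1 = 8·34 + (-2)·34 = 204; w1·w1 = 8·8 + (-2)·(-2) = 68
λ ≈ 204/68 = 3.00000

3.00000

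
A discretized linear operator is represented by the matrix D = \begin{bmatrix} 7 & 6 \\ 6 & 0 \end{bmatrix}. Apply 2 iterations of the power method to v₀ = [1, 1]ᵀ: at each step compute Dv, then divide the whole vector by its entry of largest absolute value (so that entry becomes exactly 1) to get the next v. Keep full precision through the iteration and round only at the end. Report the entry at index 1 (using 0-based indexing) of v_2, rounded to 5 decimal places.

Dv0 = (13.000000, 6.000000); divide by 13.000000 → v1 = (1.000000, 0.461538)
Dv1 = (9.769231, 6.000000); divide by 9.769231 → v2 = (1.000000, 0.614173)
Requested entry of v2: 78/127 = 0.61417

0.61417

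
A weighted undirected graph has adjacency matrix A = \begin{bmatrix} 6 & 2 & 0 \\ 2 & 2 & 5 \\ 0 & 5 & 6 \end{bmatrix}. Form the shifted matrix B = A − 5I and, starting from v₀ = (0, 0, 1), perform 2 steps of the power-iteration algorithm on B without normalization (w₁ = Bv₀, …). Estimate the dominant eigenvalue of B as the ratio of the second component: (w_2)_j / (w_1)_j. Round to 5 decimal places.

B = A − 5I has rows (1, 2, 0); (2, -3, 5); (0, 5, 1)
w1 = Bv₀ = (1·0 + 2·0 + 0·1; 2·0 + (-3)·0 + 5·1; 0·0 + 5·0 + 1·1) = (0, 5, 1)
w2 = Bw1 = (1·0 + 2·5 + 0·1; 2·0 + (-3)·5 + 5·1; 0·0 + 5·5 + 1·1) = (10, -10, 26)
Ratio: -10/5 = -2.00000

-2.00000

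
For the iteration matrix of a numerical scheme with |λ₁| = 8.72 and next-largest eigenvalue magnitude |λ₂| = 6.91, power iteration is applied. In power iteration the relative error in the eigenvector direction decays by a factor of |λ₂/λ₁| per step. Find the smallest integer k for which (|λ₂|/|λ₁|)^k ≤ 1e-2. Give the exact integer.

|λ₂/λ₁| = 6.91/8.72 = 0.79243
Need k ≥ ln(1e-2) / ln(0.79243) = -4.6052 / -0.2326 ≈ 19.794
Smallest integer k satisfying the bound: 20

20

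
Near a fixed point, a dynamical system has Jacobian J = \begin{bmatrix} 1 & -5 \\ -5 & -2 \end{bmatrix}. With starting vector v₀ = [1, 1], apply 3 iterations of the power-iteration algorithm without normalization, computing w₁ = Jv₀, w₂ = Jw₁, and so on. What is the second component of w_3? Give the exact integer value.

w1 = Jv₀ = (-4, -7)
w2 = Jw1 = (31, 34)
w3 = Jw2 = (-139, -223)
The requested component of w3 is -223.

-223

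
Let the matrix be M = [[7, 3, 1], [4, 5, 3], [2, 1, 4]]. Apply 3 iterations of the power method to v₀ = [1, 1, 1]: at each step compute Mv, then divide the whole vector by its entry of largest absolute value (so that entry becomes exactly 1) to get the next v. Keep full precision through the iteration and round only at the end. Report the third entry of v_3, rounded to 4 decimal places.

Mv0 = (11.00000, 12.00000, 7.00000); divide by 12.00000 → v1 = (0.91667, 1.00000, 0.58333)
Mv1 = (10.00000, 10.41667, 5.16667); divide by 10.41667 → v2 = (0.96000, 1.00000, 0.49600)
Mv2 = (10.21600, 10.32800, 4.90400); divide by 10.32800 → v3 = (0.98916, 1.00000, 0.47483)
Requested entry of v3: 613/1291 = 0.4748

0.4748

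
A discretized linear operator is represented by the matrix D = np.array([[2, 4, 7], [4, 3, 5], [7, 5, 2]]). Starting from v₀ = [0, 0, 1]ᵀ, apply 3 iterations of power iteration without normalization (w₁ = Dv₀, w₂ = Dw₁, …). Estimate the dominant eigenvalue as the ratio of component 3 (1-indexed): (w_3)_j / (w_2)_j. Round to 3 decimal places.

9.705

w1 = Dv₀ = (2·0 + 4·0 + 7·1; 4·0 + 3·0 + 5·1; 7·0 + 5·0 + 2·1) = (7, 5, 2)
w2 = Dw1 = (2·7 + 4·5 + 7·2; 4·7 + 3·5 + 5·2; 7·7 + 5·5 + 2·2) = (48, 53, 78)
w3 = Dw2 = (854, 741, 757)
Ratio at component: 757 / 78 = 9.705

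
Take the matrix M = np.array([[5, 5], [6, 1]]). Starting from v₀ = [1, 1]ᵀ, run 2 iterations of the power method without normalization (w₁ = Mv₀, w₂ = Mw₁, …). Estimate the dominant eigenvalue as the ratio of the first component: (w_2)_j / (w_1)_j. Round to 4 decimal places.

w1 = Mv₀ = (5·1 + 5·1; 6·1 + 1·1) = (10, 7)
w2 = Mw1 = (5·10 + 5·7; 6·10 + 1·7) = (85, 67)
Ratio at component: 85 / 10 = 8.5000

λ ≈ 8.5000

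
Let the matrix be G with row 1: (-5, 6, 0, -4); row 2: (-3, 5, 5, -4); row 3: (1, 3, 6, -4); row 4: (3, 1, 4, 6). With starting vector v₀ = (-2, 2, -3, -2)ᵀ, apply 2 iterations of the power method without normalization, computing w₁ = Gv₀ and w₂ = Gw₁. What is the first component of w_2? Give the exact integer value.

16

w1 = Gv₀ = (30, 9, -6, -28)
w2 = Gw1 = (16, 37, 133, -93)
The requested component of w2 is 16.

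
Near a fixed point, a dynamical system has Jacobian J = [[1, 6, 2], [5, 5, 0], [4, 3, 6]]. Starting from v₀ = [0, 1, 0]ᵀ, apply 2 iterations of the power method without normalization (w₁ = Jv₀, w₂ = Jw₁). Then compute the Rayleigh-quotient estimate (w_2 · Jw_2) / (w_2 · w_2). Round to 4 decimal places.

10.6447

w1 = Jv₀ = (1·0 + 6·1 + 2·0; 5·0 + 5·1 + 0·0; 4·0 + 3·1 + 6·0) = (6, 5, 3)
w2 = Jw1 = (1·6 + 6·5 + 2·3; 5·6 + 5·5 + 0·3; 4·6 + 3·5 + 6·3) = (42, 55, 57)
Jw2 = (486, 485, 675)
w2·Jw2 = 42·486 + 55·485 + 57·675 = 85562; w2·w2 = 42·42 + 55·55 + 57·57 = 8038
λ ≈ 85562/8038 = 10.6447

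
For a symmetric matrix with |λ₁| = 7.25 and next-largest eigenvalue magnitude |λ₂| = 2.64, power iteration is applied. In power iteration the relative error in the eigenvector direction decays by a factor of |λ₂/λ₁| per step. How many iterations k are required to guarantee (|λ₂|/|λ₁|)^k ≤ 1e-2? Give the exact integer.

|λ₂/λ₁| = 2.64/7.25 = 0.36414
Need k ≥ ln(1e-2) / ln(0.36414) = -4.6052 / -1.0102 ≈ 4.559
Smallest integer k satisfying the bound: 5

5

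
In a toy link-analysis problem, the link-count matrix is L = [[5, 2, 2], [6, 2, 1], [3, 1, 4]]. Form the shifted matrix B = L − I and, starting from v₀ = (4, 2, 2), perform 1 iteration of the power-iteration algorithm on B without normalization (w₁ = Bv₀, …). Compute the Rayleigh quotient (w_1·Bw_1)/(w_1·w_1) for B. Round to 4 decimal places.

B = L − I has rows (4, 2, 2); (6, 1, 1); (3, 1, 3)
w1 = Bv₀ = (4·4 + 2·2 + 2·2; 6·4 + 1·2 + 1·2; 3·4 + 1·2 + 3·2) = (24, 28, 20)
Bw1 = (192, 192, 160)
w1·Bw1 = 13184; w1·w1 = 1760; μ ≈ 13184/1760 = 7.4909

7.4909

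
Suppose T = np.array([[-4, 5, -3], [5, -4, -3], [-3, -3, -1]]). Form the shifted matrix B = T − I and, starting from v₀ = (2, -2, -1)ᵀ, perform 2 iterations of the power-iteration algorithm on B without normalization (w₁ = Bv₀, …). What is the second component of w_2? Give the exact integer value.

B = T − I has rows (-5, 5, -3); (5, -5, -3); (-3, -3, -2)
w1 = Bv₀ = (-17, 23, 2)
w2 = Bw1 = (194, -206, -22)
Requested component of w2: -206

-206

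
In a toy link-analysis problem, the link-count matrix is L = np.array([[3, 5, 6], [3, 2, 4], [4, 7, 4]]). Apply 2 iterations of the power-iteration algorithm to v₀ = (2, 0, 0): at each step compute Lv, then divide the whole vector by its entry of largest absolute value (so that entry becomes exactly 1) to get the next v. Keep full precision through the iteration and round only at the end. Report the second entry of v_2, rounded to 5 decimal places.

0.63265

Lv0 = (6.000000, 6.000000, 8.000000); divide by 8.000000 → v1 = (0.750000, 0.750000, 1.000000)
Lv1 = (12.000000, 7.750000, 12.250000); divide by 12.250000 → v2 = (0.979592, 0.632653, 1.000000)
Requested entry of v2: 62/98 = 0.63265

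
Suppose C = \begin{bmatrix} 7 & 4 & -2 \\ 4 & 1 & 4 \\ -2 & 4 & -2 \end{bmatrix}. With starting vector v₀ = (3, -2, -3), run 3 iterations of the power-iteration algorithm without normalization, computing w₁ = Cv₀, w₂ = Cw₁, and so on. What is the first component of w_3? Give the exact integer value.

w1 = Cv₀ = (19, -2, -8)
w2 = Cw1 = (141, 42, -30)
w3 = Cw2 = (1215, 486, -54)
The requested component of w3 is 1215.

1215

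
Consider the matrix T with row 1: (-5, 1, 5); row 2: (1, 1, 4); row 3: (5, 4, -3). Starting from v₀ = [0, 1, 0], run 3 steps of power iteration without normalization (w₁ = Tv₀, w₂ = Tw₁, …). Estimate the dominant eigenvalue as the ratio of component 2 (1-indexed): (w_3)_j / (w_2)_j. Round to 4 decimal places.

w1 = Tv₀ = (1, 1, 4)
w2 = Tw1 = (16, 18, -3)
w3 = Tw2 = (-77, 22, 161)
Ratio at component: 22 / 18 = 1.2222

1.2222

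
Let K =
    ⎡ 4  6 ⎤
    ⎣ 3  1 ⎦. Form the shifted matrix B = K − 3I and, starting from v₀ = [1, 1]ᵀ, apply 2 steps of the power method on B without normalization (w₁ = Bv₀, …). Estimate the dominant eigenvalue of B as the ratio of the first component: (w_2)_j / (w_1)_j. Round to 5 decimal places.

B = K − 3I has rows (1, 6); (3, -2)
w1 = Bv₀ = (7, 1)
w2 = Bw1 = (13, 19)
Ratio: 13/7 = 1.85714

1.85714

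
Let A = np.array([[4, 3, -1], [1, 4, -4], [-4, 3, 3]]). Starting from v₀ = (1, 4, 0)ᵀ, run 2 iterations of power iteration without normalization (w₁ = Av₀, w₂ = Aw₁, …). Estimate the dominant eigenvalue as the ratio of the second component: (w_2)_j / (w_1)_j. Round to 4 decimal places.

3.0588

w1 = Av₀ = (16, 17, 8)
w2 = Aw1 = (107, 52, 11)
Ratio at component: 52 / 17 = 3.0588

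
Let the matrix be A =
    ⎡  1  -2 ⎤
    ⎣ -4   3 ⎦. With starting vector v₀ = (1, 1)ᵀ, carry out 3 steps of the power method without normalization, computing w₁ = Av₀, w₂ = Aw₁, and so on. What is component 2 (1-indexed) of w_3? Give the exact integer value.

w1 = Av₀ = (1·1 + (-2)·1; (-4)·1 + 3·1) = (-1, -1)
w2 = Aw1 = (1·(-1) + (-2)·(-1); (-4)·(-1) + 3·(-1)) = (1, 1)
w3 = Aw2 = (-1, -1)
The requested component of w3 is -1.

-1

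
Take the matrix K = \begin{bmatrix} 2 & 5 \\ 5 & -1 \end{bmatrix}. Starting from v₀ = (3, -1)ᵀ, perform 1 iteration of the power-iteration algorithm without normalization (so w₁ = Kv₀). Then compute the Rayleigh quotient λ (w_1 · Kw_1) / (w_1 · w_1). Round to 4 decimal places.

w1 = Kv₀ = (2·3 + 5·(-1); 5·3 + (-1)·(-1)) = (1, 16)
Kw1 = (82, -11)
w1·Kw1 = 1·82 + 16·(-11) = -94; w1·w1 = 1·1 + 16·16 = 257
λ ≈ -94/257 = -0.3658

λ ≈ -0.3658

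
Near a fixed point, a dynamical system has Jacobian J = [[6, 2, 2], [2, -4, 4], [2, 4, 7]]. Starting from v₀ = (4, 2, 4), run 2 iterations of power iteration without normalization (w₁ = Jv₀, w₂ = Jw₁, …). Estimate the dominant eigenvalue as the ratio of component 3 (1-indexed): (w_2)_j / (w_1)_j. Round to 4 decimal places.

w1 = Jv₀ = (6·4 + 2·2 + 2·4; 2·4 + (-4)·2 + 4·4; 2·4 + 4·2 + 7·4) = (36, 16, 44)
w2 = Jw1 = (6·36 + 2·16 + 2·44; 2·36 + (-4)·16 + 4·44; 2·36 + 4·16 + 7·44) = (336, 184, 444)
Ratio at component: 444 / 44 = 10.0909

10.0909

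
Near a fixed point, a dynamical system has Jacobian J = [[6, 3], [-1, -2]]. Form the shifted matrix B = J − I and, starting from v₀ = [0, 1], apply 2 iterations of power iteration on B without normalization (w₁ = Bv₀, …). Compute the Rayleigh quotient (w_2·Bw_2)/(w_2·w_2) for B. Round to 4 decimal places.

μ ≈ 2.0000

B = J − I has rows (5, 3); (-1, -3)
w1 = Bv₀ = (5·0 + 3·1; (-1)·0 + (-3)·1) = (3, -3)
w2 = Bw1 = (5·3 + 3·(-3); (-1)·3 + (-3)·(-3)) = (6, 6)
Bw2 = (48, -24)
w2·Bw2 = 144; w2·w2 = 72; μ ≈ 144/72 = 2.0000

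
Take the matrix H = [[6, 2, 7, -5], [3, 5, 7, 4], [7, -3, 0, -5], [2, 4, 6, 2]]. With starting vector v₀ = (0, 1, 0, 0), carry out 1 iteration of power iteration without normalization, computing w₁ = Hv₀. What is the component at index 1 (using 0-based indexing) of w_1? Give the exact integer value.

5

w1 = Hv₀ = (6·0 + 2·1 + 7·0 + (-5)·0; 3·0 + 5·1 + 7·0 + 4·0; 7·0 + (-3)·1 + 0·0 + (-5)·0; 2·0 + 4·1 + 6·0 + 2·0) = (2, 5, -3, 4)
The requested component of w1 is 5.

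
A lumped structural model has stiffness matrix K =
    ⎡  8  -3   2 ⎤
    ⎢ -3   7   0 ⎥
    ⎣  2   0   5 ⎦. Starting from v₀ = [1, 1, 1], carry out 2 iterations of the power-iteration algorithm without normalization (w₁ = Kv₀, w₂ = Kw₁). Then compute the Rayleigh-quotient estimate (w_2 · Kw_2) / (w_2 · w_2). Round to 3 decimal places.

8.289

w1 = Kv₀ = (8·1 + (-3)·1 + 2·1; (-3)·1 + 7·1 + 0·1; 2·1 + 0·1 + 5·1) = (7, 4, 7)
w2 = Kw1 = (8·7 + (-3)·4 + 2·7; (-3)·7 + 7·4 + 0·7; 2·7 + 0·4 + 5·7) = (58, 7, 49)
Kw2 = (541, -125, 361)
w2·Kw2 = 58·541 + 7·(-125) + 49·361 = 48192; w2·w2 = 58·58 + 7·7 + 49·49 = 5814
λ ≈ 48192/5814 = 8.289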